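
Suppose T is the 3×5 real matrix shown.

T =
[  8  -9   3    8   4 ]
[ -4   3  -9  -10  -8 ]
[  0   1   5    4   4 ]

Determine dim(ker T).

3

Row reduce to echelon form.
R2 ← R2 + (1/2)·R1: [0, -3/2, -15/2, -6, -6]
R3 ← R3 + (2/3)·R2: [0, 0, 0, 0, 0]
2 nonzero rows, so rank(T) = 2.
T has 5 columns; by rank–nullity, nullity = 5 − 2 = 3.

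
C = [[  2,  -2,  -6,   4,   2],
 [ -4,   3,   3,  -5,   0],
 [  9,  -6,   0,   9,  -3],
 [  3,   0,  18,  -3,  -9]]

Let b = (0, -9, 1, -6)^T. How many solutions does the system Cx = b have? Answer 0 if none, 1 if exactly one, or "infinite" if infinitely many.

Row reduce the augmented matrix [C | b].
R2 ← R2 + (2)·R1: [0, -1, -9, 3, 4, -9]
R3 ← R3 − (9/2)·R1: [0, 3, 27, -9, -12, 1]
R4 ← R4 − (3/2)·R1: [0, 3, 27, -9, -12, -6]
R3 ← R3 + (3)·R2: [0, 0, 0, 0, 0, -26]
R4 ← R4 + (3)·R2: [0, 0, 0, 0, 0, -33]
R4 ← R4 − (33/26)·R3: [0, 0, 0, 0, 0, 0]
The echelon form has 3 nonzero rows; the last pivot sits in the augmented column, so rank(C) = 2 but rank([C|b]) = 3.
Since the ranks differ, the system is inconsistent.
It has no solutions.

0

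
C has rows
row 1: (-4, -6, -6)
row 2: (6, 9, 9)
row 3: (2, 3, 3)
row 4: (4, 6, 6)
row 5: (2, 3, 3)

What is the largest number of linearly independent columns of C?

1

Row reduce to echelon form.
R2 ← R2 + (3/2)·R1: [0, 0, 0]
R3 ← R3 + (1/2)·R1: [0, 0, 0]
R4 ← R4 + R1: [0, 0, 0]
R5 ← R5 + (1/2)·R1: [0, 0, 0]
Echelon form has 1 nonzero row, so rank(C) = 1.
The rank gives the maximum number of linearly independent columns: 1.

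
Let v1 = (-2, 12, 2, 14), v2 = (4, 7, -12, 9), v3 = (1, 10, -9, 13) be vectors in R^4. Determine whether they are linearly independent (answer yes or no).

Form the matrix with these vectors as rows and row reduce.
R2 ← R2 + (2)·R1: [0, 31, -8, 37]
R3 ← R3 + (1/2)·R1: [0, 16, -8, 20]
R3 ← R3 − (16/31)·R2: [0, 0, -120/31, 28/31]
3 nonzero rows, so the 3 vectors span a space of dimension 3.
Since 3 = 3, the vectors are linearly independent.

yes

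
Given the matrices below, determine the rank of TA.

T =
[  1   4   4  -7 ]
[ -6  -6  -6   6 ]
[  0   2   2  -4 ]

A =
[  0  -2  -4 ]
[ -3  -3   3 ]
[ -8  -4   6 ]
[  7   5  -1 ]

First compute TA:
[[-93, -65,  39],
 [108,  84, -36],
 [-50, -34,  22]]
Now row reduce the product.
R2 ← R2 + (36/31)·R1: [0, 264/31, 288/31]
R3 ← R3 − (50/93)·R1: [0, 88/93, 32/31]
R3 ← R3 − (1/9)·R2: [0, 0, 0]
2 nonzero rows, so rank(TA) = 2.

2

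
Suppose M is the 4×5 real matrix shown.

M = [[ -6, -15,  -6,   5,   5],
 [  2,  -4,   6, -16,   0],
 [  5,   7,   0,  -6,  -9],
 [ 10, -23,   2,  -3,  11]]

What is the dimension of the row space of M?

4

Row reduce to echelon form.
R2 ← R2 + (1/3)·R1: [0, -9, 4, -43/3, 5/3]
R3 ← R3 + (5/6)·R1: [0, -11/2, -5, -11/6, -29/6]
R4 ← R4 + (5/3)·R1: [0, -48, -8, 16/3, 58/3]
R3 ← R3 − (11/18)·R2: [0, 0, -67/9, 187/27, -158/27]
R4 ← R4 − (16/3)·R2: [0, 0, -88/3, 736/9, 94/9]
R4 ← R4 − (264/67)·R3: [0, 0, 0, 10952/201, 6734/201]
Echelon form has 4 nonzero rows, so rank(M) = 4.
The row space has dimension equal to the rank: 4.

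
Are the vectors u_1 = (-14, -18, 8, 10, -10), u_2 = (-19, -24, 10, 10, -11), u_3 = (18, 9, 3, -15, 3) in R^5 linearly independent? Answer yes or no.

Form the matrix with these vectors as rows and row reduce.
R2 ← R2 − (19/14)·R1: [0, 3/7, -6/7, -25/7, 18/7]
R3 ← R3 + (9/7)·R1: [0, -99/7, 93/7, -15/7, -69/7]
R3 ← R3 + (33)·R2: [0, 0, -15, -120, 75]
3 nonzero rows, so the 3 vectors span a space of dimension 3.
Since 3 = 3, the vectors are linearly independent.

yes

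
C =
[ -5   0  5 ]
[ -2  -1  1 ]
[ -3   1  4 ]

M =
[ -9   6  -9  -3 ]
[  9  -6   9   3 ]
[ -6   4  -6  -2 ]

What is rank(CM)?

First compute CM:
[[ 15, -10,  15,   5],
 [  3,  -2,   3,   1],
 [ 12,  -8,  12,   4]]
Now row reduce the product.
R2 ← R2 − (1/5)·R1: [0, 0, 0, 0]
R3 ← R3 − (4/5)·R1: [0, 0, 0, 0]
1 nonzero row, so rank(CM) = 1.

1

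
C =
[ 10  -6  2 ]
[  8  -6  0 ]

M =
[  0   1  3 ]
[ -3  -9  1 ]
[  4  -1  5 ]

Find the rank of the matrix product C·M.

2

First compute CM:
[[ 26,  62,  34],
 [ 18,  62,  18]]
Now row reduce the product.
R2 ← R2 − (9/13)·R1: [0, 248/13, -72/13]
2 nonzero rows, so rank(CM) = 2.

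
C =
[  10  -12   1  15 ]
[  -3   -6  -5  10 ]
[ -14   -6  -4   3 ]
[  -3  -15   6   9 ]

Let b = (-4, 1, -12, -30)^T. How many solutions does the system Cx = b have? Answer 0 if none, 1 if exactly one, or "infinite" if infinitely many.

1

Row reduce the augmented matrix [C | b].
R2 ← R2 + (3/10)·R1: [0, -48/5, -47/10, 29/2, -1/5]
R3 ← R3 + (7/5)·R1: [0, -114/5, -13/5, 24, -88/5]
R4 ← R4 + (3/10)·R1: [0, -93/5, 63/10, 27/2, -156/5]
R3 ← R3 − (19/8)·R2: [0, 0, 137/16, -167/16, -137/8]
R4 ← R4 − (31/16)·R2: [0, 0, 493/32, -467/32, -493/16]
R4 ← R4 − (493/274)·R3: [0, 0, 0, 1147/274, 0]
The echelon form has 4 nonzero rows, and every pivot lies in the first 4 columns, so rank(C) = rank([C|b]) = 4.
The system is consistent.
rank = 4 = number of unknowns, so the solution is unique.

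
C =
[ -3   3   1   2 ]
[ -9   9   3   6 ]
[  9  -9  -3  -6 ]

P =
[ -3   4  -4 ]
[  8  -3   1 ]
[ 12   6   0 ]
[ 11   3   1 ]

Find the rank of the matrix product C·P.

1

First compute CP:
[[ 67,  -9,  17],
 [201, -27,  51],
 [-201,  27, -51]]
Now row reduce the product.
R2 ← R2 − (3)·R1: [0, 0, 0]
R3 ← R3 + (3)·R1: [0, 0, 0]
1 nonzero row, so rank(CP) = 1.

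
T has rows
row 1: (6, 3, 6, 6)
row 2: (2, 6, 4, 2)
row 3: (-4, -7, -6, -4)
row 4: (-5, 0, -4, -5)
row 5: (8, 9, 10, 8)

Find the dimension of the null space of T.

Row reduce to echelon form.
R2 ← R2 − (1/3)·R1: [0, 5, 2, 0]
R3 ← R3 + (2/3)·R1: [0, -5, -2, 0]
R4 ← R4 + (5/6)·R1: [0, 5/2, 1, 0]
R5 ← R5 − (4/3)·R1: [0, 5, 2, 0]
R3 ← R3 + R2: [0, 0, 0, 0]
R4 ← R4 − (1/2)·R2: [0, 0, 0, 0]
R5 ← R5 − R2: [0, 0, 0, 0]
2 nonzero rows, so rank(T) = 2.
T has 4 columns; by rank–nullity, nullity = 4 − 2 = 2.

2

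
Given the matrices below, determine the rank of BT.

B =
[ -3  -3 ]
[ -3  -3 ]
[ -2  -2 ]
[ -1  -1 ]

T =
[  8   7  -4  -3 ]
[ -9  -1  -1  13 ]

1

First compute BT:
[[  3, -18,  15, -30],
 [  3, -18,  15, -30],
 [  2, -12,  10, -20],
 [  1,  -6,   5, -10]]
Now row reduce the product.
R2 ← R2 − R1: [0, 0, 0, 0]
R3 ← R3 − (2/3)·R1: [0, 0, 0, 0]
R4 ← R4 − (1/3)·R1: [0, 0, 0, 0]
1 nonzero row, so rank(BT) = 1.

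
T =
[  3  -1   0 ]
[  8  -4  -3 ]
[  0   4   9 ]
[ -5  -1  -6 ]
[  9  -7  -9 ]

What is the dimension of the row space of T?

2

Row reduce to echelon form.
R2 ← R2 − (8/3)·R1: [0, -4/3, -3]
R4 ← R4 + (5/3)·R1: [0, -8/3, -6]
R5 ← R5 − (3)·R1: [0, -4, -9]
R3 ← R3 + (3)·R2: [0, 0, 0]
R4 ← R4 − (2)·R2: [0, 0, 0]
R5 ← R5 − (3)·R2: [0, 0, 0]
Echelon form has 2 nonzero rows, so rank(T) = 2.
The row space has dimension equal to the rank: 2.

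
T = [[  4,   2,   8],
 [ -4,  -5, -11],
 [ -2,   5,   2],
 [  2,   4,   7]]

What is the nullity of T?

Row reduce to echelon form.
R2 ← R2 + R1: [0, -3, -3]
R3 ← R3 + (1/2)·R1: [0, 6, 6]
R4 ← R4 − (1/2)·R1: [0, 3, 3]
R3 ← R3 + (2)·R2: [0, 0, 0]
R4 ← R4 + R2: [0, 0, 0]
2 nonzero rows, so rank(T) = 2.
T has 3 columns; by rank–nullity, nullity = 3 − 2 = 1.

1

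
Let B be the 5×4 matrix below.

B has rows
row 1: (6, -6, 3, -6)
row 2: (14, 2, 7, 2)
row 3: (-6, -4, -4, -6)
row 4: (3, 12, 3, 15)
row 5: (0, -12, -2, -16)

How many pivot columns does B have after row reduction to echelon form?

Row reduce to echelon form.
R2 ← R2 − (7/3)·R1: [0, 16, 0, 16]
R3 ← R3 + R1: [0, -10, -1, -12]
R4 ← R4 − (1/2)·R1: [0, 15, 3/2, 18]
R3 ← R3 + (5/8)·R2: [0, 0, -1, -2]
R4 ← R4 − (15/16)·R2: [0, 0, 3/2, 3]
R5 ← R5 + (3/4)·R2: [0, 0, -2, -4]
R4 ← R4 + (3/2)·R3: [0, 0, 0, 0]
R5 ← R5 − (2)·R3: [0, 0, 0, 0]
Echelon form has 3 nonzero rows, so rank(B) = 3.
Each nonzero row contributes one pivot column: 3 pivot columns.

3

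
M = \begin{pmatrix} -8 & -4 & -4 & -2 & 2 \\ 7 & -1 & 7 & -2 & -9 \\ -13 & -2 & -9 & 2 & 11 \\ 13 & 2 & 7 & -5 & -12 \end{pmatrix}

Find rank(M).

Row reduce to echelon form.
R2 ← R2 + (7/8)·R1: [0, -9/2, 7/2, -15/4, -29/4]
R3 ← R3 − (13/8)·R1: [0, 9/2, -5/2, 21/4, 31/4]
R4 ← R4 + (13/8)·R1: [0, -9/2, 1/2, -33/4, -35/4]
R3 ← R3 + R2: [0, 0, 1, 3/2, 1/2]
R4 ← R4 − R2: [0, 0, -3, -9/2, -3/2]
R4 ← R4 + (3)·R3: [0, 0, 0, 0, 0]
Echelon form has 3 nonzero rows, so rank(M) = 3.

3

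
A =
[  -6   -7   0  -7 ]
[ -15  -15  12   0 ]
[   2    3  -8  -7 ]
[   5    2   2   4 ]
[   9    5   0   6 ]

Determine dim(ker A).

Row reduce to echelon form.
R2 ← R2 − (5/2)·R1: [0, 5/2, 12, 35/2]
R3 ← R3 + (1/3)·R1: [0, 2/3, -8, -28/3]
R4 ← R4 + (5/6)·R1: [0, -23/6, 2, -11/6]
R5 ← R5 + (3/2)·R1: [0, -11/2, 0, -9/2]
R3 ← R3 − (4/15)·R2: [0, 0, -56/5, -14]
R4 ← R4 + (23/15)·R2: [0, 0, 102/5, 25]
R5 ← R5 + (11/5)·R2: [0, 0, 132/5, 34]
R4 ← R4 + (51/28)·R3: [0, 0, 0, -1/2]
R5 ← R5 + (33/14)·R3: [0, 0, 0, 1]
R5 ← R5 + (2)·R4: [0, 0, 0, 0]
4 nonzero rows, so rank(A) = 4.
A has 4 columns; by rank–nullity, nullity = 4 − 4 = 0.

0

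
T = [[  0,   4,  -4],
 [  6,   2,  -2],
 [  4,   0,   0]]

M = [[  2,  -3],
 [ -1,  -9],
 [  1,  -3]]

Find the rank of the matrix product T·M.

2

First compute TM:
[[ -8, -24],
 [  8, -30],
 [  8, -12]]
Now row reduce the product.
R2 ← R2 + R1: [0, -54]
R3 ← R3 + R1: [0, -36]
R3 ← R3 − (2/3)·R2: [0, 0]
2 nonzero rows, so rank(TM) = 2.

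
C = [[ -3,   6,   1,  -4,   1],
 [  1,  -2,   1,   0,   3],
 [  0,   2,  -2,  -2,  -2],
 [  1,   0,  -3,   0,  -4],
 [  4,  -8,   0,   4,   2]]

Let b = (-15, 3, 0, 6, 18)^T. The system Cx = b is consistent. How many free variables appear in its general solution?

2

Row reduce the augmented matrix [C | b].
R2 ← R2 + (1/3)·R1: [0, 0, 4/3, -4/3, 10/3, -2]
R4 ← R4 + (1/3)·R1: [0, 2, -8/3, -4/3, -11/3, 1]
R5 ← R5 + (4/3)·R1: [0, 0, 4/3, -4/3, 10/3, -2]
Swap R2 ↔ R3
R4 ← R4 − R2: [0, 0, -2/3, 2/3, -5/3, 1]
R4 ← R4 + (1/2)·R3: [0, 0, 0, 0, 0, 0]
R5 ← R5 − R3: [0, 0, 0, 0, 0, 0]
The echelon form has 3 nonzero rows, and every pivot lies in the first 5 columns, so rank(C) = rank([C|b]) = 3.
The system is consistent.
Free variables = (unknowns) − (rank) = 5 − 3 = 2.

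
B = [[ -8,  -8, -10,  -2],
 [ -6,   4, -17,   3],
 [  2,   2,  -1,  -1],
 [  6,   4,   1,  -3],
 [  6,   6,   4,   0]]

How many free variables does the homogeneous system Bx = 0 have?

1

Row reduce to echelon form.
R2 ← R2 − (3/4)·R1: [0, 10, -19/2, 9/2]
R3 ← R3 + (1/4)·R1: [0, 0, -7/2, -3/2]
R4 ← R4 + (3/4)·R1: [0, -2, -13/2, -9/2]
R5 ← R5 + (3/4)·R1: [0, 0, -7/2, -3/2]
R4 ← R4 + (1/5)·R2: [0, 0, -42/5, -18/5]
R4 ← R4 − (12/5)·R3: [0, 0, 0, 0]
R5 ← R5 − R3: [0, 0, 0, 0]
3 nonzero rows, so rank(B) = 3.
B has 4 columns; by rank–nullity, nullity = 4 − 3 = 1.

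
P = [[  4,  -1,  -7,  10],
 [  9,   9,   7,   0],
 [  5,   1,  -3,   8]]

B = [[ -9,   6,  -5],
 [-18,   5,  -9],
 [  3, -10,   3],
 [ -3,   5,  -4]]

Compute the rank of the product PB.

First compute PB:
[[-69, 139, -72],
 [-222,  29, -105],
 [-96, 105, -75]]
Now row reduce the product.
R2 ← R2 − (74/23)·R1: [0, -9619/23, 2913/23]
R3 ← R3 − (32/23)·R1: [0, -2033/23, 579/23]
R3 ← R3 − (2033/9619)·R2: [0, 0, -15336/9619]
3 nonzero rows, so rank(PB) = 3.

3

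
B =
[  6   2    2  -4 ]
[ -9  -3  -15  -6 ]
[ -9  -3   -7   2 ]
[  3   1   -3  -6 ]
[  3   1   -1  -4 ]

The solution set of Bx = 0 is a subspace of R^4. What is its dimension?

2

Row reduce to echelon form.
R2 ← R2 + (3/2)·R1: [0, 0, -12, -12]
R3 ← R3 + (3/2)·R1: [0, 0, -4, -4]
R4 ← R4 − (1/2)·R1: [0, 0, -4, -4]
R5 ← R5 − (1/2)·R1: [0, 0, -2, -2]
R3 ← R3 − (1/3)·R2: [0, 0, 0, 0]
R4 ← R4 − (1/3)·R2: [0, 0, 0, 0]
R5 ← R5 − (1/6)·R2: [0, 0, 0, 0]
2 nonzero rows, so rank(B) = 2.
B has 4 columns; by rank–nullity, nullity = 4 − 2 = 2.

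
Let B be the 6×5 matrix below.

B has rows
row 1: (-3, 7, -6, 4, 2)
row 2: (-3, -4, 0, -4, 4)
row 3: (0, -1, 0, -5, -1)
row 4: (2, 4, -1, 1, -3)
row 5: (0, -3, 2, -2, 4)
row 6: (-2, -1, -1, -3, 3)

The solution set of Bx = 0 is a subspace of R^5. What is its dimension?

Row reduce to echelon form.
R2 ← R2 − R1: [0, -11, 6, -8, 2]
R4 ← R4 + (2/3)·R1: [0, 26/3, -5, 11/3, -5/3]
R6 ← R6 − (2/3)·R1: [0, -17/3, 3, -17/3, 5/3]
R3 ← R3 − (1/11)·R2: [0, 0, -6/11, -47/11, -13/11]
R4 ← R4 + (26/33)·R2: [0, 0, -3/11, -29/11, -1/11]
R5 ← R5 − (3/11)·R2: [0, 0, 4/11, 2/11, 38/11]
R6 ← R6 − (17/33)·R2: [0, 0, -1/11, -17/11, 7/11]
R4 ← R4 − (1/2)·R3: [0, 0, 0, -1/2, 1/2]
R5 ← R5 + (2/3)·R3: [0, 0, 0, -8/3, 8/3]
R6 ← R6 − (1/6)·R3: [0, 0, 0, -5/6, 5/6]
R5 ← R5 − (16/3)·R4: [0, 0, 0, 0, 0]
R6 ← R6 − (5/3)·R4: [0, 0, 0, 0, 0]
4 nonzero rows, so rank(B) = 4.
B has 5 columns; by rank–nullity, nullity = 5 − 4 = 1.

1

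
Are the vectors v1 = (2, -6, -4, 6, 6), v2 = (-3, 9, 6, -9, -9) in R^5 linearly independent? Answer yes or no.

no

Form the matrix with these vectors as rows and row reduce.
R2 ← R2 + (3/2)·R1: [0, 0, 0, 0, 0]
1 nonzero row, so the 2 vectors span a space of dimension 1.
Since 1 < 2, the vectors are linearly dependent.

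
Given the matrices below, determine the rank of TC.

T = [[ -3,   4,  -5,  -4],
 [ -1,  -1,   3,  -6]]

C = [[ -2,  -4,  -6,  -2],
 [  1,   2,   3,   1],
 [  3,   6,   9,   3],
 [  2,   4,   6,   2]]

First compute TC:
[[-13, -26, -39, -13],
 [ -2,  -4,  -6,  -2]]
Now row reduce the product.
R2 ← R2 − (2/13)·R1: [0, 0, 0, 0]
1 nonzero row, so rank(TC) = 1.

1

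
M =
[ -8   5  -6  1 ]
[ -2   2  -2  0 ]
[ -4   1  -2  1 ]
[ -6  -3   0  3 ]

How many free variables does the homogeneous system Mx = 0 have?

2

Row reduce to echelon form.
R2 ← R2 − (1/4)·R1: [0, 3/4, -1/2, -1/4]
R3 ← R3 − (1/2)·R1: [0, -3/2, 1, 1/2]
R4 ← R4 − (3/4)·R1: [0, -27/4, 9/2, 9/4]
R3 ← R3 + (2)·R2: [0, 0, 0, 0]
R4 ← R4 + (9)·R2: [0, 0, 0, 0]
2 nonzero rows, so rank(M) = 2.
M has 4 columns; by rank–nullity, nullity = 4 − 2 = 2.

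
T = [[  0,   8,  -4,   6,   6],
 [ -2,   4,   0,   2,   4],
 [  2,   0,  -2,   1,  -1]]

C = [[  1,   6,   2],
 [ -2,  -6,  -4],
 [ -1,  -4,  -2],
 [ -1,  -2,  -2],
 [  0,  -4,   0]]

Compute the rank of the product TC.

First compute TC:
[[-18, -68, -36],
 [-12, -56, -24],
 [  3,  22,   6]]
Now row reduce the product.
R2 ← R2 − (2/3)·R1: [0, -32/3, 0]
R3 ← R3 + (1/6)·R1: [0, 32/3, 0]
R3 ← R3 + R2: [0, 0, 0]
2 nonzero rows, so rank(TC) = 2.

2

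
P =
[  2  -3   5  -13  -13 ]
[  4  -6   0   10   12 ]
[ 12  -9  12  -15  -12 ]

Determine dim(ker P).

2

Row reduce to echelon form.
R2 ← R2 − (2)·R1: [0, 0, -10, 36, 38]
R3 ← R3 − (6)·R1: [0, 9, -18, 63, 66]
Swap R2 ↔ R3
3 nonzero rows, so rank(P) = 3.
P has 5 columns; by rank–nullity, nullity = 5 − 3 = 2.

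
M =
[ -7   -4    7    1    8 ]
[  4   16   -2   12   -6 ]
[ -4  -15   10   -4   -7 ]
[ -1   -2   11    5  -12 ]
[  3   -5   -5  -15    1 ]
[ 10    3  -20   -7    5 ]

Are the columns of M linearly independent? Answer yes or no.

Row reduce M to echelon form.
R2 ← R2 + (4/7)·R1: [0, 96/7, 2, 88/7, -10/7]
R3 ← R3 − (4/7)·R1: [0, -89/7, 6, -32/7, -81/7]
R4 ← R4 − (1/7)·R1: [0, -10/7, 10, 34/7, -92/7]
R5 ← R5 + (3/7)·R1: [0, -47/7, -2, -102/7, 31/7]
R6 ← R6 + (10/7)·R1: [0, -19/7, -10, -39/7, 115/7]
R3 ← R3 + (89/96)·R2: [0, 0, 377/48, 85/12, -619/48]
R4 ← R4 + (5/48)·R2: [0, 0, 245/24, 37/6, -319/24]
R5 ← R5 + (47/96)·R2: [0, 0, -49/48, -101/12, 179/48]
R6 ← R6 + (19/96)·R2: [0, 0, -461/48, -37/12, 775/48]
R4 ← R4 − (490/377)·R3: [0, 0, 0, -1146/377, 1308/377]
R5 ← R5 + (49/377)·R3: [0, 0, 0, -2826/377, 774/377]
R6 ← R6 + (461/377)·R3: [0, 0, 0, 2103/377, 142/377]
R5 ← R5 − (471/191)·R4: [0, 0, 0, 0, -1242/191]
R6 ← R6 + (701/382)·R4: [0, 0, 0, 0, 1288/191]
R6 ← R6 + (28/27)·R5: [0, 0, 0, 0, 0]
5 pivots among 5 columns.
Every column is a pivot column, so the columns are linearly independent.

yes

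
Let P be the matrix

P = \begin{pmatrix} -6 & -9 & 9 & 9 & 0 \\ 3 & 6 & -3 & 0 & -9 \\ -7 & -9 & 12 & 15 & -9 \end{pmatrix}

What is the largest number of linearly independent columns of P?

2

Row reduce to echelon form.
R2 ← R2 + (1/2)·R1: [0, 3/2, 3/2, 9/2, -9]
R3 ← R3 − (7/6)·R1: [0, 3/2, 3/2, 9/2, -9]
R3 ← R3 − R2: [0, 0, 0, 0, 0]
Echelon form has 2 nonzero rows, so rank(P) = 2.
The rank gives the maximum number of linearly independent columns: 2.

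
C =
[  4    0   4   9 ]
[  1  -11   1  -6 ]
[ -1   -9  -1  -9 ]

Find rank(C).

2

Row reduce to echelon form.
R2 ← R2 − (1/4)·R1: [0, -11, 0, -33/4]
R3 ← R3 + (1/4)·R1: [0, -9, 0, -27/4]
R3 ← R3 − (9/11)·R2: [0, 0, 0, 0]
Echelon form has 2 nonzero rows, so rank(C) = 2.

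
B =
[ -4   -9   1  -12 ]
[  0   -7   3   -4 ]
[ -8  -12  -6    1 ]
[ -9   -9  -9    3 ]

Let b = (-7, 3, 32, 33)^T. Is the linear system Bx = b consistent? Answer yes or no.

Row reduce the augmented matrix [B | b].
R3 ← R3 − (2)·R1: [0, 6, -8, 25, 46]
R4 ← R4 − (9/4)·R1: [0, 45/4, -45/4, 30, 195/4]
R3 ← R3 + (6/7)·R2: [0, 0, -38/7, 151/7, 340/7]
R4 ← R4 + (45/28)·R2: [0, 0, -45/7, 165/7, 375/7]
R4 ← R4 − (45/38)·R3: [0, 0, 0, -75/38, -75/19]
The echelon form has 4 nonzero rows, and every pivot lies in the first 4 columns, so rank(B) = rank([B|b]) = 4.
The system is consistent.

yes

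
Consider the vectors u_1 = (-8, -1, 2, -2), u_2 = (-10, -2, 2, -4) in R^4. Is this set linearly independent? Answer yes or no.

Form the matrix with these vectors as rows and row reduce.
R2 ← R2 − (5/4)·R1: [0, -3/4, -1/2, -3/2]
2 nonzero rows, so the 2 vectors span a space of dimension 2.
Since 2 = 2, the vectors are linearly independent.

yes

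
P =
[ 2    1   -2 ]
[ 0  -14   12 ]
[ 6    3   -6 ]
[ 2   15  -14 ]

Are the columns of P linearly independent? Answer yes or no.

no

Row reduce P to echelon form.
R3 ← R3 − (3)·R1: [0, 0, 0]
R4 ← R4 − R1: [0, 14, -12]
R4 ← R4 + R2: [0, 0, 0]
2 pivots among 3 columns.
Only 2 < 3 pivot columns, so the columns are linearly dependent.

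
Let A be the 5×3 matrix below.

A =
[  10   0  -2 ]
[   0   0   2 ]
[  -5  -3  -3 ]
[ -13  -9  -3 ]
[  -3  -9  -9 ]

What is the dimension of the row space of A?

Row reduce to echelon form.
R3 ← R3 + (1/2)·R1: [0, -3, -4]
R4 ← R4 + (13/10)·R1: [0, -9, -28/5]
R5 ← R5 + (3/10)·R1: [0, -9, -48/5]
Swap R2 ↔ R3
R4 ← R4 − (3)·R2: [0, 0, 32/5]
R5 ← R5 − (3)·R2: [0, 0, 12/5]
R4 ← R4 − (16/5)·R3: [0, 0, 0]
R5 ← R5 − (6/5)·R3: [0, 0, 0]
Echelon form has 3 nonzero rows, so rank(A) = 3.
The row space has dimension equal to the rank: 3.

3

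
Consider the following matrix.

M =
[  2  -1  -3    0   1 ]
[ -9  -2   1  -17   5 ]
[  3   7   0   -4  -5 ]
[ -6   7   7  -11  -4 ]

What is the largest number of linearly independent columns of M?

Row reduce to echelon form.
R2 ← R2 + (9/2)·R1: [0, -13/2, -25/2, -17, 19/2]
R3 ← R3 − (3/2)·R1: [0, 17/2, 9/2, -4, -13/2]
R4 ← R4 + (3)·R1: [0, 4, -2, -11, -1]
R3 ← R3 + (17/13)·R2: [0, 0, -154/13, -341/13, 77/13]
R4 ← R4 + (8/13)·R2: [0, 0, -126/13, -279/13, 63/13]
R4 ← R4 − (9/11)·R3: [0, 0, 0, 0, 0]
Echelon form has 3 nonzero rows, so rank(M) = 3.
The rank gives the maximum number of linearly independent columns: 3.

3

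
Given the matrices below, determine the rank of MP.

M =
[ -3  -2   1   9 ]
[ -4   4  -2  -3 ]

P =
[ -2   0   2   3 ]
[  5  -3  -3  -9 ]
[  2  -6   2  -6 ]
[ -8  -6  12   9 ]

2

First compute MP:
[[-74, -54, 110,  84],
 [ 48,  18, -60, -63]]
Now row reduce the product.
R2 ← R2 + (24/37)·R1: [0, -630/37, 420/37, -315/37]
2 nonzero rows, so rank(MP) = 2.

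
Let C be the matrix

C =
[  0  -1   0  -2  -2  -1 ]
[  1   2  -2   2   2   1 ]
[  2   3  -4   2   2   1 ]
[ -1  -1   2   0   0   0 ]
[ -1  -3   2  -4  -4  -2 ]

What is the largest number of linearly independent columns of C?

Row reduce to echelon form.
Swap R1 ↔ R2
R3 ← R3 − (2)·R1: [0, -1, 0, -2, -2, -1]
R4 ← R4 + R1: [0, 1, 0, 2, 2, 1]
R5 ← R5 + R1: [0, -1, 0, -2, -2, -1]
R3 ← R3 − R2: [0, 0, 0, 0, 0, 0]
R4 ← R4 + R2: [0, 0, 0, 0, 0, 0]
R5 ← R5 − R2: [0, 0, 0, 0, 0, 0]
Echelon form has 2 nonzero rows, so rank(C) = 2.
The rank gives the maximum number of linearly independent columns: 2.

2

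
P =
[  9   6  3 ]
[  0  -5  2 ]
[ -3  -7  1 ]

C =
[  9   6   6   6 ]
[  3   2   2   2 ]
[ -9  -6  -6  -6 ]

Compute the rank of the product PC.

1

First compute PC:
[[ 72,  48,  48,  48],
 [-33, -22, -22, -22],
 [-57, -38, -38, -38]]
Now row reduce the product.
R2 ← R2 + (11/24)·R1: [0, 0, 0, 0]
R3 ← R3 + (19/24)·R1: [0, 0, 0, 0]
1 nonzero row, so rank(PC) = 1.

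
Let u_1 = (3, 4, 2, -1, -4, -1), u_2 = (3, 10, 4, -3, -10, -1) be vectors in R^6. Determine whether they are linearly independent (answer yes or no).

Form the matrix with these vectors as rows and row reduce.
R2 ← R2 − R1: [0, 6, 2, -2, -6, 0]
2 nonzero rows, so the 2 vectors span a space of dimension 2.
Since 2 = 2, the vectors are linearly independent.

yes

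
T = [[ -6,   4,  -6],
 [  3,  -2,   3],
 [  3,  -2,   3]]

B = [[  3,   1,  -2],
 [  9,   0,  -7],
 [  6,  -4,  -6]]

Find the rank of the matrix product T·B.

1

First compute TB:
[[-18,  18,  20],
 [  9,  -9, -10],
 [  9,  -9, -10]]
Now row reduce the product.
R2 ← R2 + (1/2)·R1: [0, 0, 0]
R3 ← R3 + (1/2)·R1: [0, 0, 0]
1 nonzero row, so rank(TB) = 1.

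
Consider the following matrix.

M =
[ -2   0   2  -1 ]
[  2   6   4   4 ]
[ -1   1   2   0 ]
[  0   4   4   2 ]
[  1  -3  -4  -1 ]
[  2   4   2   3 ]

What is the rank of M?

2

Row reduce to echelon form.
R2 ← R2 + R1: [0, 6, 6, 3]
R3 ← R3 − (1/2)·R1: [0, 1, 1, 1/2]
R5 ← R5 + (1/2)·R1: [0, -3, -3, -3/2]
R6 ← R6 + R1: [0, 4, 4, 2]
R3 ← R3 − (1/6)·R2: [0, 0, 0, 0]
R4 ← R4 − (2/3)·R2: [0, 0, 0, 0]
R5 ← R5 + (1/2)·R2: [0, 0, 0, 0]
R6 ← R6 − (2/3)·R2: [0, 0, 0, 0]
Echelon form has 2 nonzero rows, so rank(M) = 2.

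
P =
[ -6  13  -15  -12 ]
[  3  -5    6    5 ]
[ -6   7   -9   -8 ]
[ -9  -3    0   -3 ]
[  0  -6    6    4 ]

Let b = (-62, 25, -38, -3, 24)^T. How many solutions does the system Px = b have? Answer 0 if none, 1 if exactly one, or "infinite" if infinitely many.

Row reduce the augmented matrix [P | b].
R2 ← R2 + (1/2)·R1: [0, 3/2, -3/2, -1, -6]
R3 ← R3 − R1: [0, -6, 6, 4, 24]
R4 ← R4 − (3/2)·R1: [0, -45/2, 45/2, 15, 90]
R3 ← R3 + (4)·R2: [0, 0, 0, 0, 0]
R4 ← R4 + (15)·R2: [0, 0, 0, 0, 0]
R5 ← R5 + (4)·R2: [0, 0, 0, 0, 0]
The echelon form has 2 nonzero rows, and every pivot lies in the first 4 columns, so rank(P) = rank([P|b]) = 2.
The system is consistent.
rank = 2 < 4 unknowns, so there are infinitely many solutions.

infinite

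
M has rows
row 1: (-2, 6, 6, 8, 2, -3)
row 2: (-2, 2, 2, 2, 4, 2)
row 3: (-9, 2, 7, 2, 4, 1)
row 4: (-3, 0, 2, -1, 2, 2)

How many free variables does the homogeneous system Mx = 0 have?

2

Row reduce to echelon form.
R2 ← R2 − R1: [0, -4, -4, -6, 2, 5]
R3 ← R3 − (9/2)·R1: [0, -25, -20, -34, -5, 29/2]
R4 ← R4 − (3/2)·R1: [0, -9, -7, -13, -1, 13/2]
R3 ← R3 − (25/4)·R2: [0, 0, 5, 7/2, -35/2, -67/4]
R4 ← R4 − (9/4)·R2: [0, 0, 2, 1/2, -11/2, -19/4]
R4 ← R4 − (2/5)·R3: [0, 0, 0, -9/10, 3/2, 39/20]
4 nonzero rows, so rank(M) = 4.
M has 6 columns; by rank–nullity, nullity = 6 − 4 = 2.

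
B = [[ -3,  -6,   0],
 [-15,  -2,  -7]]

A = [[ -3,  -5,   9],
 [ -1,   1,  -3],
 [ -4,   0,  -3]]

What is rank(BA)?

2

First compute BA:
[[ 15,   9,  -9],
 [ 75,  73, -108]]
Now row reduce the product.
R2 ← R2 − (5)·R1: [0, 28, -63]
2 nonzero rows, so rank(BA) = 2.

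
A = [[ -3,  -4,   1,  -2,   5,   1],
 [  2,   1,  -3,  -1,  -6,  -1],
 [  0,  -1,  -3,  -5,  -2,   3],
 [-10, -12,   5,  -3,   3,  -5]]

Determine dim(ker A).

Row reduce to echelon form.
R2 ← R2 + (2/3)·R1: [0, -5/3, -7/3, -7/3, -8/3, -1/3]
R4 ← R4 − (10/3)·R1: [0, 4/3, 5/3, 11/3, -41/3, -25/3]
R3 ← R3 − (3/5)·R2: [0, 0, -8/5, -18/5, -2/5, 16/5]
R4 ← R4 + (4/5)·R2: [0, 0, -1/5, 9/5, -79/5, -43/5]
R4 ← R4 − (1/8)·R3: [0, 0, 0, 9/4, -63/4, -9]
4 nonzero rows, so rank(A) = 4.
A has 6 columns; by rank–nullity, nullity = 6 − 4 = 2.

2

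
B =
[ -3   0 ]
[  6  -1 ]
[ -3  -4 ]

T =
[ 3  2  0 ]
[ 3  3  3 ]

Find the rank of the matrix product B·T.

2

First compute BT:
[[ -9,  -6,   0],
 [ 15,   9,  -3],
 [-21, -18, -12]]
Now row reduce the product.
R2 ← R2 + (5/3)·R1: [0, -1, -3]
R3 ← R3 − (7/3)·R1: [0, -4, -12]
R3 ← R3 − (4)·R2: [0, 0, 0]
2 nonzero rows, so rank(BT) = 2.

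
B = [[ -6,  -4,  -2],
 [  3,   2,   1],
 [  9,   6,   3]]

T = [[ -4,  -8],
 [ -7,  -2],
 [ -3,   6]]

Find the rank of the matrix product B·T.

1

First compute BT:
[[ 58,  44],
 [-29, -22],
 [-87, -66]]
Now row reduce the product.
R2 ← R2 + (1/2)·R1: [0, 0]
R3 ← R3 + (3/2)·R1: [0, 0]
1 nonzero row, so rank(BT) = 1.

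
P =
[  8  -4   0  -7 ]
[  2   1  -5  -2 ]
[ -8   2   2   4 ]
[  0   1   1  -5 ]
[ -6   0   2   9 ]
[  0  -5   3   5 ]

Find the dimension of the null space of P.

0

Row reduce to echelon form.
R2 ← R2 − (1/4)·R1: [0, 2, -5, -1/4]
R3 ← R3 + R1: [0, -2, 2, -3]
R5 ← R5 + (3/4)·R1: [0, -3, 2, 15/4]
R3 ← R3 + R2: [0, 0, -3, -13/4]
R4 ← R4 − (1/2)·R2: [0, 0, 7/2, -39/8]
R5 ← R5 + (3/2)·R2: [0, 0, -11/2, 27/8]
R6 ← R6 + (5/2)·R2: [0, 0, -19/2, 35/8]
R4 ← R4 + (7/6)·R3: [0, 0, 0, -26/3]
R5 ← R5 − (11/6)·R3: [0, 0, 0, 28/3]
R6 ← R6 − (19/6)·R3: [0, 0, 0, 44/3]
R5 ← R5 + (14/13)·R4: [0, 0, 0, 0]
R6 ← R6 + (22/13)·R4: [0, 0, 0, 0]
4 nonzero rows, so rank(P) = 4.
P has 4 columns; by rank–nullity, nullity = 4 − 4 = 0.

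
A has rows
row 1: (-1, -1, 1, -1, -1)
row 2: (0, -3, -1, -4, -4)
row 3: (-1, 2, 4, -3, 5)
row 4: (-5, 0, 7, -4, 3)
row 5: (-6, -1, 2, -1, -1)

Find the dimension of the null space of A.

Row reduce to echelon form.
R3 ← R3 − R1: [0, 3, 3, -2, 6]
R4 ← R4 − (5)·R1: [0, 5, 2, 1, 8]
R5 ← R5 − (6)·R1: [0, 5, -4, 5, 5]
R3 ← R3 + R2: [0, 0, 2, -6, 2]
R4 ← R4 + (5/3)·R2: [0, 0, 1/3, -17/3, 4/3]
R5 ← R5 + (5/3)·R2: [0, 0, -17/3, -5/3, -5/3]
R4 ← R4 − (1/6)·R3: [0, 0, 0, -14/3, 1]
R5 ← R5 + (17/6)·R3: [0, 0, 0, -56/3, 4]
R5 ← R5 − (4)·R4: [0, 0, 0, 0, 0]
4 nonzero rows, so rank(A) = 4.
A has 5 columns; by rank–nullity, nullity = 5 − 4 = 1.

1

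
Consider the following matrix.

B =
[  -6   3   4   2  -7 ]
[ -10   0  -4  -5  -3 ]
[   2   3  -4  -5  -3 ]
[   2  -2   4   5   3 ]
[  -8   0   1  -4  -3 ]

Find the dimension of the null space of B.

1

Row reduce to echelon form.
R2 ← R2 − (5/3)·R1: [0, -5, -32/3, -25/3, 26/3]
R3 ← R3 + (1/3)·R1: [0, 4, -8/3, -13/3, -16/3]
R4 ← R4 + (1/3)·R1: [0, -1, 16/3, 17/3, 2/3]
R5 ← R5 − (4/3)·R1: [0, -4, -13/3, -20/3, 19/3]
R3 ← R3 + (4/5)·R2: [0, 0, -56/5, -11, 8/5]
R4 ← R4 − (1/5)·R2: [0, 0, 112/15, 22/3, -16/15]
R5 ← R5 − (4/5)·R2: [0, 0, 21/5, 0, -3/5]
R4 ← R4 + (2/3)·R3: [0, 0, 0, 0, 0]
R5 ← R5 + (3/8)·R3: [0, 0, 0, -33/8, 0]
Swap R4 ↔ R5
4 nonzero rows, so rank(B) = 4.
B has 5 columns; by rank–nullity, nullity = 5 − 4 = 1.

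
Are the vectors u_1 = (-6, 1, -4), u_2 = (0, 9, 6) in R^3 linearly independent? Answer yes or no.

Form the matrix with these vectors as rows and row reduce.
2 nonzero rows, so the 2 vectors span a space of dimension 2.
Since 2 = 2, the vectors are linearly independent.

yes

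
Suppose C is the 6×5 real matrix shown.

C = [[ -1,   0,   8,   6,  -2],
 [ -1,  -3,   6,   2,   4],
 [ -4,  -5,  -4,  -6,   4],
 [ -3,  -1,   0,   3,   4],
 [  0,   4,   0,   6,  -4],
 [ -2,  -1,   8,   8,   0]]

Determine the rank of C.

5

Row reduce to echelon form.
R2 ← R2 − R1: [0, -3, -2, -4, 6]
R3 ← R3 − (4)·R1: [0, -5, -36, -30, 12]
R4 ← R4 − (3)·R1: [0, -1, -24, -15, 10]
R6 ← R6 − (2)·R1: [0, -1, -8, -4, 4]
R3 ← R3 − (5/3)·R2: [0, 0, -98/3, -70/3, 2]
R4 ← R4 − (1/3)·R2: [0, 0, -70/3, -41/3, 8]
R5 ← R5 + (4/3)·R2: [0, 0, -8/3, 2/3, 4]
R6 ← R6 − (1/3)·R2: [0, 0, -22/3, -8/3, 2]
R4 ← R4 − (5/7)·R3: [0, 0, 0, 3, 46/7]
R5 ← R5 − (4/49)·R3: [0, 0, 0, 18/7, 188/49]
R6 ← R6 − (11/49)·R3: [0, 0, 0, 18/7, 76/49]
R5 ← R5 − (6/7)·R4: [0, 0, 0, 0, -88/49]
R6 ← R6 − (6/7)·R4: [0, 0, 0, 0, -200/49]
R6 ← R6 − (25/11)·R5: [0, 0, 0, 0, 0]
Echelon form has 5 nonzero rows, so rank(C) = 5.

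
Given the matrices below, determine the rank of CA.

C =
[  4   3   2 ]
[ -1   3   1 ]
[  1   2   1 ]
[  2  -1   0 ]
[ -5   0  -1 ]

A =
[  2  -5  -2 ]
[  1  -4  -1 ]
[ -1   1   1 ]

2

First compute CA:
[[  9, -30,  -9],
 [  0,  -6,   0],
 [  3, -12,  -3],
 [  3,  -6,  -3],
 [ -9,  24,   9]]
Now row reduce the product.
R3 ← R3 − (1/3)·R1: [0, -2, 0]
R4 ← R4 − (1/3)·R1: [0, 4, 0]
R5 ← R5 + R1: [0, -6, 0]
R3 ← R3 − (1/3)·R2: [0, 0, 0]
R4 ← R4 + (2/3)·R2: [0, 0, 0]
R5 ← R5 − R2: [0, 0, 0]
2 nonzero rows, so rank(CA) = 2.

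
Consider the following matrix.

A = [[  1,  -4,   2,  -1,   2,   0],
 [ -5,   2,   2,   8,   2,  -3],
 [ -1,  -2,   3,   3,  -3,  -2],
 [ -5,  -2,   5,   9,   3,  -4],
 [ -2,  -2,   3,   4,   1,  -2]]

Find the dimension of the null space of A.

Row reduce to echelon form.
R2 ← R2 + (5)·R1: [0, -18, 12, 3, 12, -3]
R3 ← R3 + R1: [0, -6, 5, 2, -1, -2]
R4 ← R4 + (5)·R1: [0, -22, 15, 4, 13, -4]
R5 ← R5 + (2)·R1: [0, -10, 7, 2, 5, -2]
R3 ← R3 − (1/3)·R2: [0, 0, 1, 1, -5, -1]
R4 ← R4 − (11/9)·R2: [0, 0, 1/3, 1/3, -5/3, -1/3]
R5 ← R5 − (5/9)·R2: [0, 0, 1/3, 1/3, -5/3, -1/3]
R4 ← R4 − (1/3)·R3: [0, 0, 0, 0, 0, 0]
R5 ← R5 − (1/3)·R3: [0, 0, 0, 0, 0, 0]
3 nonzero rows, so rank(A) = 3.
A has 6 columns; by rank–nullity, nullity = 6 − 3 = 3.

3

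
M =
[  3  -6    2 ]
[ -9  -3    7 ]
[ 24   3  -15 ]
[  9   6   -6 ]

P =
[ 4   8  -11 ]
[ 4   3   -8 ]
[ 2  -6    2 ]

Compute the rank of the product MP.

3

First compute MP:
[[ -8,  -6,  19],
 [-34, -123, 137],
 [ 78, 291, -318],
 [ 48, 126, -159]]
Now row reduce the product.
R2 ← R2 − (17/4)·R1: [0, -195/2, 225/4]
R3 ← R3 + (39/4)·R1: [0, 465/2, -531/4]
R4 ← R4 + (6)·R1: [0, 90, -45]
R3 ← R3 + (31/13)·R2: [0, 0, 18/13]
R4 ← R4 + (12/13)·R2: [0, 0, 90/13]
R4 ← R4 − (5)·R3: [0, 0, 0]
3 nonzero rows, so rank(MP) = 3.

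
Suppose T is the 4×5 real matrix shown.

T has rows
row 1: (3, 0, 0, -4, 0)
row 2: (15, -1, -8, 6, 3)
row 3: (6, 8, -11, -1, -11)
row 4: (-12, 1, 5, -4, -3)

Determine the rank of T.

4

Row reduce to echelon form.
R2 ← R2 − (5)·R1: [0, -1, -8, 26, 3]
R3 ← R3 − (2)·R1: [0, 8, -11, 7, -11]
R4 ← R4 + (4)·R1: [0, 1, 5, -20, -3]
R3 ← R3 + (8)·R2: [0, 0, -75, 215, 13]
R4 ← R4 + R2: [0, 0, -3, 6, 0]
R4 ← R4 − (1/25)·R3: [0, 0, 0, -13/5, -13/25]
Echelon form has 4 nonzero rows, so rank(T) = 4.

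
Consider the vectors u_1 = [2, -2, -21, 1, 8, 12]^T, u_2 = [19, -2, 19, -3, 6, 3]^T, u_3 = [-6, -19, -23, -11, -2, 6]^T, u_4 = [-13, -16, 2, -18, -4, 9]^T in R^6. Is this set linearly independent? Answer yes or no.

yes

Form the matrix with these vectors as rows and row reduce.
R2 ← R2 − (19/2)·R1: [0, 17, 437/2, -25/2, -70, -111]
R3 ← R3 + (3)·R1: [0, -25, -86, -8, 22, 42]
R4 ← R4 + (13/2)·R1: [0, -29, -269/2, -23/2, 48, 87]
R3 ← R3 + (25/17)·R2: [0, 0, 8001/34, -897/34, -1376/17, -2061/17]
R4 ← R4 + (29/17)·R2: [0, 0, 4050/17, -558/17, -1214/17, -1740/17]
R4 ← R4 − (900/889)·R3: [0, 0, 0, -5436/889, 9362/889, 18120/889]
4 nonzero rows, so the 4 vectors span a space of dimension 4.
Since 4 = 4, the vectors are linearly independent.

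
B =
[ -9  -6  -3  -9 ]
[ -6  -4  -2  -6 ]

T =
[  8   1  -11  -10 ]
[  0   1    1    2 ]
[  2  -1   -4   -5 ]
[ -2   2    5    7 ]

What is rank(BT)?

First compute BT:
[[-60, -30,  60,  30],
 [-40, -20,  40,  20]]
Now row reduce the product.
R2 ← R2 − (2/3)·R1: [0, 0, 0, 0]
1 nonzero row, so rank(BT) = 1.

1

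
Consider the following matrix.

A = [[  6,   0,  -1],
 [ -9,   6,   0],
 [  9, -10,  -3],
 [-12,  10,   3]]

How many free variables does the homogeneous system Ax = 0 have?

0

Row reduce to echelon form.
R2 ← R2 + (3/2)·R1: [0, 6, -3/2]
R3 ← R3 − (3/2)·R1: [0, -10, -3/2]
R4 ← R4 + (2)·R1: [0, 10, 1]
R3 ← R3 + (5/3)·R2: [0, 0, -4]
R4 ← R4 − (5/3)·R2: [0, 0, 7/2]
R4 ← R4 + (7/8)·R3: [0, 0, 0]
3 nonzero rows, so rank(A) = 3.
A has 3 columns; by rank–nullity, nullity = 3 − 3 = 0.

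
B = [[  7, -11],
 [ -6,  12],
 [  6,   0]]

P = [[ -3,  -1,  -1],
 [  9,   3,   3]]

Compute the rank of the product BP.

First compute BP:
[[-120, -40, -40],
 [126,  42,  42],
 [-18,  -6,  -6]]
Now row reduce the product.
R2 ← R2 + (21/20)·R1: [0, 0, 0]
R3 ← R3 − (3/20)·R1: [0, 0, 0]
1 nonzero row, so rank(BP) = 1.

1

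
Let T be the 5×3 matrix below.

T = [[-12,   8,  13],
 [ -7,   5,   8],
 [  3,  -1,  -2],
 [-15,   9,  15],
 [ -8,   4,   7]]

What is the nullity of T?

Row reduce to echelon form.
R2 ← R2 − (7/12)·R1: [0, 1/3, 5/12]
R3 ← R3 + (1/4)·R1: [0, 1, 5/4]
R4 ← R4 − (5/4)·R1: [0, -1, -5/4]
R5 ← R5 − (2/3)·R1: [0, -4/3, -5/3]
R3 ← R3 − (3)·R2: [0, 0, 0]
R4 ← R4 + (3)·R2: [0, 0, 0]
R5 ← R5 + (4)·R2: [0, 0, 0]
2 nonzero rows, so rank(T) = 2.
T has 3 columns; by rank–nullity, nullity = 3 − 2 = 1.

1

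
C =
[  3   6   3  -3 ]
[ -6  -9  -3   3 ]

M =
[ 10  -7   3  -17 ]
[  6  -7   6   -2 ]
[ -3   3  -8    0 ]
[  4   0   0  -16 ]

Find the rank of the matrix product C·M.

First compute CM:
[[ 45, -54,  21, -15],
 [-93,  96, -48,  72]]
Now row reduce the product.
R2 ← R2 + (31/15)·R1: [0, -78/5, -23/5, 41]
2 nonzero rows, so rank(CM) = 2.

2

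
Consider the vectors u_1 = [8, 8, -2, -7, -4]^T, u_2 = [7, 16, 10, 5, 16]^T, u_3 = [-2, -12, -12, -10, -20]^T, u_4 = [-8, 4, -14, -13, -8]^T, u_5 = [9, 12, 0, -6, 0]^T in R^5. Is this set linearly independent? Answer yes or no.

no

Form the matrix with these vectors as rows and row reduce.
R2 ← R2 − (7/8)·R1: [0, 9, 47/4, 89/8, 39/2]
R3 ← R3 + (1/4)·R1: [0, -10, -25/2, -47/4, -21]
R4 ← R4 + R1: [0, 12, -16, -20, -12]
R5 ← R5 − (9/8)·R1: [0, 3, 9/4, 15/8, 9/2]
R3 ← R3 + (10/9)·R2: [0, 0, 5/9, 11/18, 2/3]
R4 ← R4 − (4/3)·R2: [0, 0, -95/3, -209/6, -38]
R5 ← R5 − (1/3)·R2: [0, 0, -5/3, -11/6, -2]
R4 ← R4 + (57)·R3: [0, 0, 0, 0, 0]
R5 ← R5 + (3)·R3: [0, 0, 0, 0, 0]
3 nonzero rows, so the 5 vectors span a space of dimension 3.
Since 3 < 5, the vectors are linearly dependent.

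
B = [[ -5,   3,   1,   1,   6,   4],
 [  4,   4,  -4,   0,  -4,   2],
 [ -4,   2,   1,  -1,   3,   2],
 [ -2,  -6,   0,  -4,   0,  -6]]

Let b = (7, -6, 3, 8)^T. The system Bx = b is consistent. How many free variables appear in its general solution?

2

Row reduce the augmented matrix [B | b].
R2 ← R2 + (4/5)·R1: [0, 32/5, -16/5, 4/5, 4/5, 26/5, -2/5]
R3 ← R3 − (4/5)·R1: [0, -2/5, 1/5, -9/5, -9/5, -6/5, -13/5]
R4 ← R4 − (2/5)·R1: [0, -36/5, -2/5, -22/5, -12/5, -38/5, 26/5]
R3 ← R3 + (1/16)·R2: [0, 0, 0, -7/4, -7/4, -7/8, -21/8]
R4 ← R4 + (9/8)·R2: [0, 0, -4, -7/2, -3/2, -7/4, 19/4]
Swap R3 ↔ R4
The echelon form has 4 nonzero rows, and every pivot lies in the first 6 columns, so rank(B) = rank([B|b]) = 4.
The system is consistent.
Free variables = (unknowns) − (rank) = 6 − 4 = 2.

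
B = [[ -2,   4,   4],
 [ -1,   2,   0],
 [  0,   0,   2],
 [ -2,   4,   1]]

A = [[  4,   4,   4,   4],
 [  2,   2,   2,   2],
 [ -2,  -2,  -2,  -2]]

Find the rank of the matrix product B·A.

1

First compute BA:
[[ -8,  -8,  -8,  -8],
 [  0,   0,   0,   0],
 [ -4,  -4,  -4,  -4],
 [ -2,  -2,  -2,  -2]]
Now row reduce the product.
R3 ← R3 − (1/2)·R1: [0, 0, 0, 0]
R4 ← R4 − (1/4)·R1: [0, 0, 0, 0]
1 nonzero row, so rank(BA) = 1.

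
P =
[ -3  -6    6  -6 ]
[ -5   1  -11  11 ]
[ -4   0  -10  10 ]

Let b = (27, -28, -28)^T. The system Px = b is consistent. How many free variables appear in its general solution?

Row reduce the augmented matrix [P | b].
R2 ← R2 − (5/3)·R1: [0, 11, -21, 21, -73]
R3 ← R3 − (4/3)·R1: [0, 8, -18, 18, -64]
R3 ← R3 − (8/11)·R2: [0, 0, -30/11, 30/11, -120/11]
The echelon form has 3 nonzero rows, and every pivot lies in the first 4 columns, so rank(P) = rank([P|b]) = 3.
The system is consistent.
Free variables = (unknowns) − (rank) = 4 − 3 = 1.

1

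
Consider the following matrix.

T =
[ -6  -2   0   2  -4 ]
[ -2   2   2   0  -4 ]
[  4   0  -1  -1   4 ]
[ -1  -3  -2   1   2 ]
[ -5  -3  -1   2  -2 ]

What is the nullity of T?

Row reduce to echelon form.
R2 ← R2 − (1/3)·R1: [0, 8/3, 2, -2/3, -8/3]
R3 ← R3 + (2/3)·R1: [0, -4/3, -1, 1/3, 4/3]
R4 ← R4 − (1/6)·R1: [0, -8/3, -2, 2/3, 8/3]
R5 ← R5 − (5/6)·R1: [0, -4/3, -1, 1/3, 4/3]
R3 ← R3 + (1/2)·R2: [0, 0, 0, 0, 0]
R4 ← R4 + R2: [0, 0, 0, 0, 0]
R5 ← R5 + (1/2)·R2: [0, 0, 0, 0, 0]
2 nonzero rows, so rank(T) = 2.
T has 5 columns; by rank–nullity, nullity = 5 − 2 = 3.

3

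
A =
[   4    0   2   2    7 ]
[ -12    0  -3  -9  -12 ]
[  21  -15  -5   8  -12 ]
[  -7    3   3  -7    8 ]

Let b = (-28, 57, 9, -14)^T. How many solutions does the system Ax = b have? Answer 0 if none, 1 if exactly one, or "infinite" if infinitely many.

infinite

Row reduce the augmented matrix [A | b].
R2 ← R2 + (3)·R1: [0, 0, 3, -3, 9, -27]
R3 ← R3 − (21/4)·R1: [0, -15, -31/2, -5/2, -195/4, 156]
R4 ← R4 + (7/4)·R1: [0, 3, 13/2, -7/2, 81/4, -63]
Swap R2 ↔ R3
R4 ← R4 + (1/5)·R2: [0, 0, 17/5, -4, 21/2, -159/5]
R4 ← R4 − (17/15)·R3: [0, 0, 0, -3/5, 3/10, -6/5]
The echelon form has 4 nonzero rows, and every pivot lies in the first 5 columns, so rank(A) = rank([A|b]) = 4.
The system is consistent.
rank = 4 < 5 unknowns, so there are infinitely many solutions.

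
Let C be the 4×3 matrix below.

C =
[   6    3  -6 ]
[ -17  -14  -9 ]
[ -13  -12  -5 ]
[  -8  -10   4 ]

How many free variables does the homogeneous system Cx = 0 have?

Row reduce to echelon form.
R2 ← R2 + (17/6)·R1: [0, -11/2, -26]
R3 ← R3 + (13/6)·R1: [0, -11/2, -18]
R4 ← R4 + (4/3)·R1: [0, -6, -4]
R3 ← R3 − R2: [0, 0, 8]
R4 ← R4 − (12/11)·R2: [0, 0, 268/11]
R4 ← R4 − (67/22)·R3: [0, 0, 0]
3 nonzero rows, so rank(C) = 3.
C has 3 columns; by rank–nullity, nullity = 3 − 3 = 0.

0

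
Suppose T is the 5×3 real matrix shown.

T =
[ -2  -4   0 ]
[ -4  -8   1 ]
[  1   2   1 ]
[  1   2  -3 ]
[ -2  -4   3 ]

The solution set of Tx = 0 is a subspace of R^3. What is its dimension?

Row reduce to echelon form.
R2 ← R2 − (2)·R1: [0, 0, 1]
R3 ← R3 + (1/2)·R1: [0, 0, 1]
R4 ← R4 + (1/2)·R1: [0, 0, -3]
R5 ← R5 − R1: [0, 0, 3]
R3 ← R3 − R2: [0, 0, 0]
R4 ← R4 + (3)·R2: [0, 0, 0]
R5 ← R5 − (3)·R2: [0, 0, 0]
2 nonzero rows, so rank(T) = 2.
T has 3 columns; by rank–nullity, nullity = 3 − 2 = 1.

1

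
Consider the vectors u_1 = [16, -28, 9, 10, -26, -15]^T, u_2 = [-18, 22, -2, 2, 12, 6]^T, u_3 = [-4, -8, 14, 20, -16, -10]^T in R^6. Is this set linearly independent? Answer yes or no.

yes

Form the matrix with these vectors as rows and row reduce.
R2 ← R2 + (9/8)·R1: [0, -19/2, 65/8, 53/4, -69/4, -87/8]
R3 ← R3 + (1/4)·R1: [0, -15, 65/4, 45/2, -45/2, -55/4]
R3 ← R3 − (30/19)·R2: [0, 0, 65/19, 30/19, 90/19, 65/19]
3 nonzero rows, so the 3 vectors span a space of dimension 3.
Since 3 = 3, the vectors are linearly independent.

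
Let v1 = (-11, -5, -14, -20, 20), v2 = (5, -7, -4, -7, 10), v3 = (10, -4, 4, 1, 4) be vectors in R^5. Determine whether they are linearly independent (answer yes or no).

Form the matrix with these vectors as rows and row reduce.
R2 ← R2 + (5/11)·R1: [0, -102/11, -114/11, -177/11, 210/11]
R3 ← R3 + (10/11)·R1: [0, -94/11, -96/11, -189/11, 244/11]
R3 ← R3 − (47/51)·R2: [0, 0, 14/17, -40/17, 78/17]
3 nonzero rows, so the 3 vectors span a space of dimension 3.
Since 3 = 3, the vectors are linearly independent.

yes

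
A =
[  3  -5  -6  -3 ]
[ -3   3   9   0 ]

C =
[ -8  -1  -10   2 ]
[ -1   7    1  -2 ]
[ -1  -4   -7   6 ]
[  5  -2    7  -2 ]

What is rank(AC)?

2

First compute AC:
[[-28,  -8, -14, -14],
 [ 12, -12, -30,  42]]
Now row reduce the product.
R2 ← R2 + (3/7)·R1: [0, -108/7, -36, 36]
2 nonzero rows, so rank(AC) = 2.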